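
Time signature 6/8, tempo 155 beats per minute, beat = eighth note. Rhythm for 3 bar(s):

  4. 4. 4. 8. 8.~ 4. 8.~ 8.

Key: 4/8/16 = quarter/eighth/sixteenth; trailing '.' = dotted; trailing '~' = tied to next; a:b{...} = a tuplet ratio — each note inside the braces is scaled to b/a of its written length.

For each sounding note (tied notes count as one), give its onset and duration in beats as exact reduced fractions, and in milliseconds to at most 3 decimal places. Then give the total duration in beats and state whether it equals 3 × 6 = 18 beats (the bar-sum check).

1) 0.0ms=0b +1161.29ms=3b
2) 1161.29ms=3b +1161.29ms=3b
3) 2322.581ms=6b +1161.29ms=3b
4) 3483.871ms=9b +580.645ms=3/2b
5) 4064.516ms=21/2b +1741.935ms=9/2b
6) 5806.452ms=15b +1161.29ms=3b
Σ=18b of 18 (155bpm 6/8) — PASS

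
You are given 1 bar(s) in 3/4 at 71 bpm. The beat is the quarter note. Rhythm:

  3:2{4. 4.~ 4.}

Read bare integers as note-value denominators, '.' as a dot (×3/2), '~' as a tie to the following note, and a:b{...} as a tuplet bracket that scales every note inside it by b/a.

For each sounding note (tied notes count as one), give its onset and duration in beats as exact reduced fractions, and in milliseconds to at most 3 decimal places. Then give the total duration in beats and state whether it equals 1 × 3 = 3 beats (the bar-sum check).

1) 0.0ms=0b +845.07ms=1b
2) 845.07ms=1b +1690.141ms=2b
Σ=3b of 3 (71bpm 3/4) — PASS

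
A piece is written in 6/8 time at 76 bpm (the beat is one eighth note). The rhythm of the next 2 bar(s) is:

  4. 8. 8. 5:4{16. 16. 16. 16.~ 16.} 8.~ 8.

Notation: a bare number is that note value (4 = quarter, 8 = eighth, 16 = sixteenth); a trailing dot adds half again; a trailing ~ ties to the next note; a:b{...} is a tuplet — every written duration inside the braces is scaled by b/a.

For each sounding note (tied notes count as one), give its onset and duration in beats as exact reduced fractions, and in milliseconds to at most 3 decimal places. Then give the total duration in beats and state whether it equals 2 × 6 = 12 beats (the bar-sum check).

1) 0.0ms=0b +2368.421ms=3b
2) 2368.421ms=3b +1184.211ms=3/2b
3) 3552.632ms=9/2b +1184.211ms=3/2b
4) 4736.842ms=6b +473.684ms=3/5b
5) 5210.526ms=33/5b +473.684ms=3/5b
6) 5684.211ms=36/5b +473.684ms=3/5b
7) 6157.895ms=39/5b +947.368ms=6/5b
8) 7105.263ms=9b +2368.421ms=3b
Σ=12b of 12 (76bpm 6/8) — PASS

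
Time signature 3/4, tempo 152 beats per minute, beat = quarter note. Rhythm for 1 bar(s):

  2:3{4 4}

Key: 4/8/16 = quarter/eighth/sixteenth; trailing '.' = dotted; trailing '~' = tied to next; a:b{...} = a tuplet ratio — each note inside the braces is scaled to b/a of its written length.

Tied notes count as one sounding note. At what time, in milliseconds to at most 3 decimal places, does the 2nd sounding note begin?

note 2 onset = 3/2b = 592.105ms

1. 0.0ms @ 0 + 592.105ms (3/2)
2. 592.105ms @ 3/2 + 592.105ms (3/2)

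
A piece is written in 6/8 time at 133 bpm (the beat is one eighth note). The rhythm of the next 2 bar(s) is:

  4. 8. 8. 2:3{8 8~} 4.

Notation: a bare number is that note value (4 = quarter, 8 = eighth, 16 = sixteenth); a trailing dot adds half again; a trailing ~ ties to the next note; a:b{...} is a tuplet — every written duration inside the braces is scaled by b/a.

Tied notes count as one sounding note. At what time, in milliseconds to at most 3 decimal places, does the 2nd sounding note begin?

1. 0.0ms @ 0 + 1353.383ms (3)
2. 1353.383ms @ 3 + 676.692ms (3/2)
3. 2030.075ms @ 9/2 + 676.692ms (3/2)
4. 2706.767ms @ 6 + 676.692ms (3/2)
5. 3383.459ms @ 15/2 + 2030.075ms (9/2)

note 2 onset = 3b = 1353.383ms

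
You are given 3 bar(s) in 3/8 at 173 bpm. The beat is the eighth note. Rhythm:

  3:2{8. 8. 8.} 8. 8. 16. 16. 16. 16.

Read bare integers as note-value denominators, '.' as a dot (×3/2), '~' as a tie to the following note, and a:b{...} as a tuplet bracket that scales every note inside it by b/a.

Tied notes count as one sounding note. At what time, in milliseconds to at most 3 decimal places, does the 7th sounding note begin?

1. 0.0ms @ 0 + 346.821ms (1)
2. 346.821ms @ 1 + 346.821ms (1)
3. 693.642ms @ 2 + 346.821ms (1)
4. 1040.462ms @ 3 + 520.231ms (3/2)
5. 1560.694ms @ 9/2 + 520.231ms (3/2)
6. 2080.925ms @ 6 + 260.116ms (3/4)
7. 2341.04ms @ 27/4 + 260.116ms (3/4)
8. 2601.156ms @ 15/2 + 260.116ms (3/4)
9. 2861.272ms @ 33/4 + 260.116ms (3/4)

note 7 onset = 27/4b = 2341.04ms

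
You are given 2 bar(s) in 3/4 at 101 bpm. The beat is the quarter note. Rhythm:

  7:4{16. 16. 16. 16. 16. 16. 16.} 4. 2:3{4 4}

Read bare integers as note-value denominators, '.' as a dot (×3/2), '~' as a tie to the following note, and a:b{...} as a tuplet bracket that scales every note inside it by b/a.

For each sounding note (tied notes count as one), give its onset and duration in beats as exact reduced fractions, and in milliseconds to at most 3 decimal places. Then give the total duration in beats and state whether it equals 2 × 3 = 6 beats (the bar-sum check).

1) 0.0ms=0b +127.298ms=3/14b
2) 127.298ms=3/14b +127.298ms=3/14b
3) 254.597ms=3/7b +127.298ms=3/14b
4) 381.895ms=9/14b +127.298ms=3/14b
5) 509.194ms=6/7b +127.298ms=3/14b
6) 636.492ms=15/14b +127.298ms=3/14b
7) 763.791ms=9/7b +127.298ms=3/14b
8) 891.089ms=3/2b +891.089ms=3/2b
9) 1782.178ms=3b +891.089ms=3/2b
10) 2673.267ms=9/2b +891.089ms=3/2b
Σ=6b of 6 (101bpm 3/4) — PASS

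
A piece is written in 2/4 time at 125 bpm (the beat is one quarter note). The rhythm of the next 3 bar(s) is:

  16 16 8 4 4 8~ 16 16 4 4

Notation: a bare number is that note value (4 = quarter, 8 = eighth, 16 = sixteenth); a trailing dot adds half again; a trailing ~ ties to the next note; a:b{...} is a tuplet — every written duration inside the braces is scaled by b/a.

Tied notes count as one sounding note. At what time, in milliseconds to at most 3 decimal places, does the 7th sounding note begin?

1. 0.0ms @ 0 + 120.0ms (1/4)
2. 120.0ms @ 1/4 + 120.0ms (1/4)
3. 240.0ms @ 1/2 + 240.0ms (1/2)
4. 480.0ms @ 1 + 480.0ms (1)
5. 960.0ms @ 2 + 480.0ms (1)
6. 1440.0ms @ 3 + 360.0ms (3/4)
7. 1800.0ms @ 15/4 + 120.0ms (1/4)
8. 1920.0ms @ 4 + 480.0ms (1)
9. 2400.0ms @ 5 + 480.0ms (1)

note 7 onset = 15/4b = 1800.0ms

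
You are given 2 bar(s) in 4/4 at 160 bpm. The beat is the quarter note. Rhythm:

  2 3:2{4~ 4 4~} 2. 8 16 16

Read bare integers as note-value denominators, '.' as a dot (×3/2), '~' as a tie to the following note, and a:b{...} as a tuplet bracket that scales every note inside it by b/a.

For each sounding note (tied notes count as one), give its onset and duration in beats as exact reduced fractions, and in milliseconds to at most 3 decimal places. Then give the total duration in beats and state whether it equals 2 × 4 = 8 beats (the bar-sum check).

1) 0.0ms=0b +750.0ms=2b
2) 750.0ms=2b +500.0ms=4/3b
3) 1250.0ms=10/3b +1375.0ms=11/3b
4) 2625.0ms=7b +187.5ms=1/2b
5) 2812.5ms=15/2b +93.75ms=1/4b
6) 2906.25ms=31/4b +93.75ms=1/4b
Σ=8b of 8 (160bpm 4/4) — PASS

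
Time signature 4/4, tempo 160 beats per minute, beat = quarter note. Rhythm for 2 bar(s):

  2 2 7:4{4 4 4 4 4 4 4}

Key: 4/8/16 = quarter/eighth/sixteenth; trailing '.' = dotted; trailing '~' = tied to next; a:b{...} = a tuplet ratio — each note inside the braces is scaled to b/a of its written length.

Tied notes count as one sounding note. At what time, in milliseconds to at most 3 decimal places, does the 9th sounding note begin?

note 9 onset = 52/7b = 2785.714ms

1. 0.0ms @ 0 + 750.0ms (2)
2. 750.0ms @ 2 + 750.0ms (2)
3. 1500.0ms @ 4 + 214.286ms (4/7)
4. 1714.286ms @ 32/7 + 214.286ms (4/7)
5. 1928.571ms @ 36/7 + 214.286ms (4/7)
6. 2142.857ms @ 40/7 + 214.286ms (4/7)
7. 2357.143ms @ 44/7 + 214.286ms (4/7)
8. 2571.429ms @ 48/7 + 214.286ms (4/7)
9. 2785.714ms @ 52/7 + 214.286ms (4/7)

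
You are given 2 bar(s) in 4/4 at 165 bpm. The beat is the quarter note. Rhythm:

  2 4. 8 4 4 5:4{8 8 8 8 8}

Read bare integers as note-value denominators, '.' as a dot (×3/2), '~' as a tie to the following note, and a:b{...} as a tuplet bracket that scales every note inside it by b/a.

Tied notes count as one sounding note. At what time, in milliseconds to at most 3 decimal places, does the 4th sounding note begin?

note 4 onset = 4b = 1454.545ms

1. 0.0ms @ 0 + 727.273ms (2)
2. 727.273ms @ 2 + 545.455ms (3/2)
3. 1272.727ms @ 7/2 + 181.818ms (1/2)
4. 1454.545ms @ 4 + 363.636ms (1)
5. 1818.182ms @ 5 + 363.636ms (1)
6. 2181.818ms @ 6 + 145.455ms (2/5)
7. 2327.273ms @ 32/5 + 145.455ms (2/5)
8. 2472.727ms @ 34/5 + 145.455ms (2/5)
9. 2618.182ms @ 36/5 + 145.455ms (2/5)
10. 2763.636ms @ 38/5 + 145.455ms (2/5)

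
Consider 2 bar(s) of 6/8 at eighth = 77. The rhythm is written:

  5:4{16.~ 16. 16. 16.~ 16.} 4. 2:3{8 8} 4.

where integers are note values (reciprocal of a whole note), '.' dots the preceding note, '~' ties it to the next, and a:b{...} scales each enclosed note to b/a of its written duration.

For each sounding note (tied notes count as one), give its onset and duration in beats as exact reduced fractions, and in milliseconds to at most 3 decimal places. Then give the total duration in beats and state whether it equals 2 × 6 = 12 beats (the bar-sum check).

1) 0.0ms=0b +935.065ms=6/5b
2) 935.065ms=6/5b +467.532ms=3/5b
3) 1402.597ms=9/5b +935.065ms=6/5b
4) 2337.662ms=3b +2337.662ms=3b
5) 4675.325ms=6b +1168.831ms=3/2b
6) 5844.156ms=15/2b +1168.831ms=3/2b
7) 7012.987ms=9b +2337.662ms=3b
Σ=12b of 12 (77bpm 6/8) — PASS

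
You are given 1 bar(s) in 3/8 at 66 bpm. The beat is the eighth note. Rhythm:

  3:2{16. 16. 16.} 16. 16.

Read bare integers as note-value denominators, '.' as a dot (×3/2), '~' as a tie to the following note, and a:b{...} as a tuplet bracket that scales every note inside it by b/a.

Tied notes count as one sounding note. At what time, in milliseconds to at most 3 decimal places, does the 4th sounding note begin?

1. 0.0ms @ 0 + 454.545ms (1/2)
2. 454.545ms @ 1/2 + 454.545ms (1/2)
3. 909.091ms @ 1 + 454.545ms (1/2)
4. 1363.636ms @ 3/2 + 681.818ms (3/4)
5. 2045.455ms @ 9/4 + 681.818ms (3/4)

note 4 onset = 3/2b = 1363.636ms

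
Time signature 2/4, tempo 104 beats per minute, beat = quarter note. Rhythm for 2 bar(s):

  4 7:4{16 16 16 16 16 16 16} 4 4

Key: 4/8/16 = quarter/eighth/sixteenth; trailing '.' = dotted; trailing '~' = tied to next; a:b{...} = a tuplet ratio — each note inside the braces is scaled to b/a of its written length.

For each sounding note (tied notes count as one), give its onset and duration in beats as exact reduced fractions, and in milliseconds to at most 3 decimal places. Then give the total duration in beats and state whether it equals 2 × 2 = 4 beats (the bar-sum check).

1) 0.0ms=0b +576.923ms=1b
2) 576.923ms=1b +82.418ms=1/7b
3) 659.341ms=8/7b +82.418ms=1/7b
4) 741.758ms=9/7b +82.418ms=1/7b
5) 824.176ms=10/7b +82.418ms=1/7b
6) 906.593ms=11/7b +82.418ms=1/7b
7) 989.011ms=12/7b +82.418ms=1/7b
8) 1071.429ms=13/7b +82.418ms=1/7b
9) 1153.846ms=2b +576.923ms=1b
10) 1730.769ms=3b +576.923ms=1b
Σ=4b of 4 (104bpm 2/4) — PASS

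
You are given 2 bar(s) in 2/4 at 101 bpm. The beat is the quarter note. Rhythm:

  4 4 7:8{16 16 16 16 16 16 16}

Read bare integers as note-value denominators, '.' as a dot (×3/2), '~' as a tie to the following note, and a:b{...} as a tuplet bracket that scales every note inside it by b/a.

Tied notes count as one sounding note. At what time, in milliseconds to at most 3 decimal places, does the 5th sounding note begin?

note 5 onset = 18/7b = 1527.581ms

1. 0.0ms @ 0 + 594.059ms (1)
2. 594.059ms @ 1 + 594.059ms (1)
3. 1188.119ms @ 2 + 169.731ms (2/7)
4. 1357.85ms @ 16/7 + 169.731ms (2/7)
5. 1527.581ms @ 18/7 + 169.731ms (2/7)
6. 1697.313ms @ 20/7 + 169.731ms (2/7)
7. 1867.044ms @ 22/7 + 169.731ms (2/7)
8. 2036.775ms @ 24/7 + 169.731ms (2/7)
9. 2206.506ms @ 26/7 + 169.731ms (2/7)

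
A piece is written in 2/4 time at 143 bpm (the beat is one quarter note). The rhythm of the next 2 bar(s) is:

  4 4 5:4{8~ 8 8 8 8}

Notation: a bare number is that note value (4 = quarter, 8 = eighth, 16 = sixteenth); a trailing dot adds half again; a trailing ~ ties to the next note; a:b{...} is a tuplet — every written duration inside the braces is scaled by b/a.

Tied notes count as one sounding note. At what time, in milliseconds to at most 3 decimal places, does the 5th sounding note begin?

1. 0.0ms @ 0 + 419.58ms (1)
2. 419.58ms @ 1 + 419.58ms (1)
3. 839.161ms @ 2 + 335.664ms (4/5)
4. 1174.825ms @ 14/5 + 167.832ms (2/5)
5. 1342.657ms @ 16/5 + 167.832ms (2/5)
6. 1510.49ms @ 18/5 + 167.832ms (2/5)

note 5 onset = 16/5b = 1342.657ms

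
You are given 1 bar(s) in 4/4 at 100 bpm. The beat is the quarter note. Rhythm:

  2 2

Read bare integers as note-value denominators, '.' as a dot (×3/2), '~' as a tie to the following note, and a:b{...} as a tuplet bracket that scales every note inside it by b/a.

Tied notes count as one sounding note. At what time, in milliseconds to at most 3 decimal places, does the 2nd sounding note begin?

note 2 onset = 2b = 1200.0ms

1. 0.0ms @ 0 + 1200.0ms (2)
2. 1200.0ms @ 2 + 1200.0ms (2)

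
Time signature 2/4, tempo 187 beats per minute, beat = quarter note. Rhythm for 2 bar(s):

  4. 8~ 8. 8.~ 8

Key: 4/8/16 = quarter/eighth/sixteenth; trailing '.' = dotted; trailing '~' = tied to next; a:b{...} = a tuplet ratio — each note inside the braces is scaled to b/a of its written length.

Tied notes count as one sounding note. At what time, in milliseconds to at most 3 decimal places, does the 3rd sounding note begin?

note 3 onset = 11/4b = 882.353ms

1. 0.0ms @ 0 + 481.283ms (3/2)
2. 481.283ms @ 3/2 + 401.07ms (5/4)
3. 882.353ms @ 11/4 + 401.07ms (5/4)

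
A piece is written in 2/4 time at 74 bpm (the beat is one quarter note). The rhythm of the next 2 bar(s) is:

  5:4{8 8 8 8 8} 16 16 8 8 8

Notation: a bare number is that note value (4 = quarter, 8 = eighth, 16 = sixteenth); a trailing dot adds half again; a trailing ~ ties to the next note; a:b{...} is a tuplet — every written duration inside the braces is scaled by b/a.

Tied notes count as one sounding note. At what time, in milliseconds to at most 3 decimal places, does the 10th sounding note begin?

1. 0.0ms @ 0 + 324.324ms (2/5)
2. 324.324ms @ 2/5 + 324.324ms (2/5)
3. 648.649ms @ 4/5 + 324.324ms (2/5)
4. 972.973ms @ 6/5 + 324.324ms (2/5)
5. 1297.297ms @ 8/5 + 324.324ms (2/5)
6. 1621.622ms @ 2 + 202.703ms (1/4)
7. 1824.324ms @ 9/4 + 202.703ms (1/4)
8. 2027.027ms @ 5/2 + 405.405ms (1/2)
9. 2432.432ms @ 3 + 405.405ms (1/2)
10. 2837.838ms @ 7/2 + 405.405ms (1/2)

note 10 onset = 7/2b = 2837.838ms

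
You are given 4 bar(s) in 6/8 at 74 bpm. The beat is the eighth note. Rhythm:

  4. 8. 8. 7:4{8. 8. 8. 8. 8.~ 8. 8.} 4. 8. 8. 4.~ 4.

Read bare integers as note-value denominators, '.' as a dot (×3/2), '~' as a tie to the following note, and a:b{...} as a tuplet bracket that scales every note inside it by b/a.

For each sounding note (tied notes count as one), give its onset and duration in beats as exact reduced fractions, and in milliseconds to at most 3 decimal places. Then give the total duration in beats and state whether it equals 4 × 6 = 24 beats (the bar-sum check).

1) 0.0ms=0b +2432.432ms=3b
2) 2432.432ms=3b +1216.216ms=3/2b
3) 3648.649ms=9/2b +1216.216ms=3/2b
4) 4864.865ms=6b +694.981ms=6/7b
5) 5559.846ms=48/7b +694.981ms=6/7b
6) 6254.826ms=54/7b +694.981ms=6/7b
7) 6949.807ms=60/7b +694.981ms=6/7b
8) 7644.788ms=66/7b +1389.961ms=12/7b
9) 9034.749ms=78/7b +694.981ms=6/7b
10) 9729.73ms=12b +2432.432ms=3b
11) 12162.162ms=15b +1216.216ms=3/2b
12) 13378.378ms=33/2b +1216.216ms=3/2b
13) 14594.595ms=18b +4864.865ms=6b
Σ=24b of 24 (74bpm 6/8) — PASS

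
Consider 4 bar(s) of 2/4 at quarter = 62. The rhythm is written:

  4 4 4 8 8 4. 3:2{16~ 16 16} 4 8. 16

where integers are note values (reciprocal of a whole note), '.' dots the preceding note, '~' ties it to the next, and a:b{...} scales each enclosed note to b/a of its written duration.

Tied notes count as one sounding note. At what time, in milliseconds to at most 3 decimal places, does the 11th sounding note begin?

1. 0.0ms @ 0 + 967.742ms (1)
2. 967.742ms @ 1 + 967.742ms (1)
3. 1935.484ms @ 2 + 967.742ms (1)
4. 2903.226ms @ 3 + 483.871ms (1/2)
5. 3387.097ms @ 7/2 + 483.871ms (1/2)
6. 3870.968ms @ 4 + 1451.613ms (3/2)
7. 5322.581ms @ 11/2 + 322.581ms (1/3)
8. 5645.161ms @ 35/6 + 161.29ms (1/6)
9. 5806.452ms @ 6 + 967.742ms (1)
10. 6774.194ms @ 7 + 725.806ms (3/4)
11. 7500.0ms @ 31/4 + 241.935ms (1/4)

note 11 onset = 31/4b = 7500.0ms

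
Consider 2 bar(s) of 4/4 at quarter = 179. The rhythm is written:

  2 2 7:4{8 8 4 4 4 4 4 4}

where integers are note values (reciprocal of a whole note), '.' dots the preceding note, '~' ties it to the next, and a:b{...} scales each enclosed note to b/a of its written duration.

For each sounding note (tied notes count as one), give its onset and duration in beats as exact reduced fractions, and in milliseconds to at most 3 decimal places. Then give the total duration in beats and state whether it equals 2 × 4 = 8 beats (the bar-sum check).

1) 0.0ms=0b +670.391ms=2b
2) 670.391ms=2b +670.391ms=2b
3) 1340.782ms=4b +95.77ms=2/7b
4) 1436.552ms=30/7b +95.77ms=2/7b
5) 1532.322ms=32/7b +191.54ms=4/7b
6) 1723.863ms=36/7b +191.54ms=4/7b
7) 1915.403ms=40/7b +191.54ms=4/7b
8) 2106.943ms=44/7b +191.54ms=4/7b
9) 2298.484ms=48/7b +191.54ms=4/7b
10) 2490.024ms=52/7b +191.54ms=4/7b
Σ=8b of 8 (179bpm 4/4) — PASS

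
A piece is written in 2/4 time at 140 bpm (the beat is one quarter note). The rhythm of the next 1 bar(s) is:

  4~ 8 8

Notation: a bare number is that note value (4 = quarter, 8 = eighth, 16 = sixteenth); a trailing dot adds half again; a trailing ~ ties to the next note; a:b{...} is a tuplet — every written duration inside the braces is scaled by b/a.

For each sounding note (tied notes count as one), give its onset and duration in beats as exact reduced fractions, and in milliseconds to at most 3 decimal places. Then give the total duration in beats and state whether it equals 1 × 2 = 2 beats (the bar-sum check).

1) 0.0ms=0b +642.857ms=3/2b
2) 642.857ms=3/2b +214.286ms=1/2b
Σ=2b of 2 (140bpm 2/4) — PASS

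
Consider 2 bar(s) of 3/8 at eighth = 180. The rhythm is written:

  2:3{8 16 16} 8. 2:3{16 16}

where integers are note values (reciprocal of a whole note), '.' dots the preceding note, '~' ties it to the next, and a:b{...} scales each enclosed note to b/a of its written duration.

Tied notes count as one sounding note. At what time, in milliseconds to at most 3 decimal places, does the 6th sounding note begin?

note 6 onset = 21/4b = 1750.0ms

1. 0.0ms @ 0 + 500.0ms (3/2)
2. 500.0ms @ 3/2 + 250.0ms (3/4)
3. 750.0ms @ 9/4 + 250.0ms (3/4)
4. 1000.0ms @ 3 + 500.0ms (3/2)
5. 1500.0ms @ 9/2 + 250.0ms (3/4)
6. 1750.0ms @ 21/4 + 250.0ms (3/4)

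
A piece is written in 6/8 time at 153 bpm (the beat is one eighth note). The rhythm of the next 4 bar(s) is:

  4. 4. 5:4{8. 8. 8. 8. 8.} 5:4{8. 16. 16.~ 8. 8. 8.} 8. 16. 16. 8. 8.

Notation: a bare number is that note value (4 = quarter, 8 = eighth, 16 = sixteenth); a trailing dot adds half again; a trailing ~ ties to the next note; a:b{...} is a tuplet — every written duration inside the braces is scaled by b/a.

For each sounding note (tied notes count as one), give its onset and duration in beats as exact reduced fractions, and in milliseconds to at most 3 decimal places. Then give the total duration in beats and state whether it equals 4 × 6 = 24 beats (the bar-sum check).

1) 0.0ms=0b +1176.471ms=3b
2) 1176.471ms=3b +1176.471ms=3b
3) 2352.941ms=6b +470.588ms=6/5b
4) 2823.529ms=36/5b +470.588ms=6/5b
5) 3294.118ms=42/5b +470.588ms=6/5b
6) 3764.706ms=48/5b +470.588ms=6/5b
7) 4235.294ms=54/5b +470.588ms=6/5b
8) 4705.882ms=12b +470.588ms=6/5b
9) 5176.471ms=66/5b +235.294ms=3/5b
10) 5411.765ms=69/5b +705.882ms=9/5b
11) 6117.647ms=78/5b +470.588ms=6/5b
12) 6588.235ms=84/5b +470.588ms=6/5b
13) 7058.824ms=18b +588.235ms=3/2b
14) 7647.059ms=39/2b +294.118ms=3/4b
15) 7941.176ms=81/4b +294.118ms=3/4b
16) 8235.294ms=21b +588.235ms=3/2b
17) 8823.529ms=45/2b +588.235ms=3/2b
Σ=24b of 24 (153bpm 6/8) — PASS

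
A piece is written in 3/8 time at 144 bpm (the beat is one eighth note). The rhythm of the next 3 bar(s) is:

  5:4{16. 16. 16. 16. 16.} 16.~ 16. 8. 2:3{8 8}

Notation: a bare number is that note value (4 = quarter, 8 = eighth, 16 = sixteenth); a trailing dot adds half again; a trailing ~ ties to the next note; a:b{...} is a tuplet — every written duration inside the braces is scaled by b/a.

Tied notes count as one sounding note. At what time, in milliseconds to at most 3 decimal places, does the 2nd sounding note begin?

note 2 onset = 3/5b = 250.0ms

1. 0.0ms @ 0 + 250.0ms (3/5)
2. 250.0ms @ 3/5 + 250.0ms (3/5)
3. 500.0ms @ 6/5 + 250.0ms (3/5)
4. 750.0ms @ 9/5 + 250.0ms (3/5)
5. 1000.0ms @ 12/5 + 250.0ms (3/5)
6. 1250.0ms @ 3 + 625.0ms (3/2)
7. 1875.0ms @ 9/2 + 625.0ms (3/2)
8. 2500.0ms @ 6 + 625.0ms (3/2)
9. 3125.0ms @ 15/2 + 625.0ms (3/2)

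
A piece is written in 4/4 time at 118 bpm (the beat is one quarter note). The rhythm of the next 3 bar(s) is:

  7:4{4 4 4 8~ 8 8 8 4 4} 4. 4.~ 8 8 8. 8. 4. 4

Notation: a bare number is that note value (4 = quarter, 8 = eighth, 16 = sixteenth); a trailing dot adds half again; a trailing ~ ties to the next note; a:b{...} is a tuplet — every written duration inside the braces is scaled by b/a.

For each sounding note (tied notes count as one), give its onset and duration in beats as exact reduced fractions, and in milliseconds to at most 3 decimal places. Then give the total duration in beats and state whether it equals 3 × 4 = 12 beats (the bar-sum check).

1) 0.0ms=0b +290.557ms=4/7b
2) 290.557ms=4/7b +290.557ms=4/7b
3) 581.114ms=8/7b +290.557ms=4/7b
4) 871.671ms=12/7b +290.557ms=4/7b
5) 1162.228ms=16/7b +145.278ms=2/7b
6) 1307.506ms=18/7b +145.278ms=2/7b
7) 1452.785ms=20/7b +290.557ms=4/7b
8) 1743.341ms=24/7b +290.557ms=4/7b
9) 2033.898ms=4b +762.712ms=3/2b
10) 2796.61ms=11/2b +1016.949ms=2b
11) 3813.559ms=15/2b +254.237ms=1/2b
12) 4067.797ms=8b +381.356ms=3/4b
13) 4449.153ms=35/4b +381.356ms=3/4b
14) 4830.508ms=19/2b +762.712ms=3/2b
15) 5593.22ms=11b +508.475ms=1b
Σ=12b of 12 (118bpm 4/4) — PASS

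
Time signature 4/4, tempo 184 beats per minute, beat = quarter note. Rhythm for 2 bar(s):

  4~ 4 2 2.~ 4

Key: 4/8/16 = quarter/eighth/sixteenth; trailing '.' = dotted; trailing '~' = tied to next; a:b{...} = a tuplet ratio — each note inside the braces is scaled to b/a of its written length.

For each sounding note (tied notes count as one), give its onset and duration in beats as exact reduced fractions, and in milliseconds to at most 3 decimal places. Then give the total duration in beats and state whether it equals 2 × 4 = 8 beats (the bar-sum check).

1) 0.0ms=0b +652.174ms=2b
2) 652.174ms=2b +652.174ms=2b
3) 1304.348ms=4b +1304.348ms=4b
Σ=8b of 8 (184bpm 4/4) — PASS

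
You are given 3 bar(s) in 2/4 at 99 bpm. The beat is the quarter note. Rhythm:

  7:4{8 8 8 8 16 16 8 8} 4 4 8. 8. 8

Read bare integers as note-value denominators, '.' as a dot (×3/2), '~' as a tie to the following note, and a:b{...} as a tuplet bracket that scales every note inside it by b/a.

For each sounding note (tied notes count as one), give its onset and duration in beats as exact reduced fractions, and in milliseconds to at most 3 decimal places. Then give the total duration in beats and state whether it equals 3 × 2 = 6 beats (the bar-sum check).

1) 0.0ms=0b +173.16ms=2/7b
2) 173.16ms=2/7b +173.16ms=2/7b
3) 346.32ms=4/7b +173.16ms=2/7b
4) 519.481ms=6/7b +173.16ms=2/7b
5) 692.641ms=8/7b +86.58ms=1/7b
6) 779.221ms=9/7b +86.58ms=1/7b
7) 865.801ms=10/7b +173.16ms=2/7b
8) 1038.961ms=12/7b +173.16ms=2/7b
9) 1212.121ms=2b +606.061ms=1b
10) 1818.182ms=3b +606.061ms=1b
11) 2424.242ms=4b +454.545ms=3/4b
12) 2878.788ms=19/4b +454.545ms=3/4b
13) 3333.333ms=11/2b +303.03ms=1/2b
Σ=6b of 6 (99bpm 2/4) — PASS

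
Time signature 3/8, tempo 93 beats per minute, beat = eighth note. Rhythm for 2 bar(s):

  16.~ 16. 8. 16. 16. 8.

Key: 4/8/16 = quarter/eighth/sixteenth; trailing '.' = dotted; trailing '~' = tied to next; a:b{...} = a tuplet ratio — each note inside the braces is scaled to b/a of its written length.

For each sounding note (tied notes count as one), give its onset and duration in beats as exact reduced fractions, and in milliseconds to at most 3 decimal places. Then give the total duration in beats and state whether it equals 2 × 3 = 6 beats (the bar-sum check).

1) 0.0ms=0b +967.742ms=3/2b
2) 967.742ms=3/2b +967.742ms=3/2b
3) 1935.484ms=3b +483.871ms=3/4b
4) 2419.355ms=15/4b +483.871ms=3/4b
5) 2903.226ms=9/2b +967.742ms=3/2b
Σ=6b of 6 (93bpm 3/8) — PASS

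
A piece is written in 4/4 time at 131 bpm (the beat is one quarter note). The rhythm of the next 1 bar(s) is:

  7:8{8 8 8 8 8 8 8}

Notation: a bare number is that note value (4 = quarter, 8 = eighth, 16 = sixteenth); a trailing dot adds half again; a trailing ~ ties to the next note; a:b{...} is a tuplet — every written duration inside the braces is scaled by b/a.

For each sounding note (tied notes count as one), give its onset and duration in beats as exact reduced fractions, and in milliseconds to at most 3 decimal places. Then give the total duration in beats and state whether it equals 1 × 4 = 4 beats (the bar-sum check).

1) 0.0ms=0b +261.723ms=4/7b
2) 261.723ms=4/7b +261.723ms=4/7b
3) 523.446ms=8/7b +261.723ms=4/7b
4) 785.169ms=12/7b +261.723ms=4/7b
5) 1046.892ms=16/7b +261.723ms=4/7b
6) 1308.615ms=20/7b +261.723ms=4/7b
7) 1570.338ms=24/7b +261.723ms=4/7b
Σ=4b of 4 (131bpm 4/4) — PASS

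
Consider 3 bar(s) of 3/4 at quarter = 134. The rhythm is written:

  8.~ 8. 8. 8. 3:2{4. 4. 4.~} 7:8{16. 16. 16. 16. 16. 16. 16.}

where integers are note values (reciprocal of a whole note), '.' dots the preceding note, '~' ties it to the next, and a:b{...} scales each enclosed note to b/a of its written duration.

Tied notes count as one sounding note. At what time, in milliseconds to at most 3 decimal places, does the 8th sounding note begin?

1. 0.0ms @ 0 + 671.642ms (3/2)
2. 671.642ms @ 3/2 + 335.821ms (3/4)
3. 1007.463ms @ 9/4 + 335.821ms (3/4)
4. 1343.284ms @ 3 + 447.761ms (1)
5. 1791.045ms @ 4 + 447.761ms (1)
6. 2238.806ms @ 5 + 639.659ms (10/7)
7. 2878.465ms @ 45/7 + 191.898ms (3/7)
8. 3070.362ms @ 48/7 + 191.898ms (3/7)
9. 3262.26ms @ 51/7 + 191.898ms (3/7)
10. 3454.158ms @ 54/7 + 191.898ms (3/7)
11. 3646.055ms @ 57/7 + 191.898ms (3/7)
12. 3837.953ms @ 60/7 + 191.898ms (3/7)

note 8 onset = 48/7b = 3070.362ms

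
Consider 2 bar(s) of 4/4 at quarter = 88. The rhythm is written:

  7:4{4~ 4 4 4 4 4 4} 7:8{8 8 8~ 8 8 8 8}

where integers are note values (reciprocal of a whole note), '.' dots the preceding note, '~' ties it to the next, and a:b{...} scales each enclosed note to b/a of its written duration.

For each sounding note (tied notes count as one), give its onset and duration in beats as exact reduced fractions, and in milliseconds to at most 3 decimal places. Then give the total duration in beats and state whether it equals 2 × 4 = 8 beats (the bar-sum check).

1) 0.0ms=0b +779.221ms=8/7b
2) 779.221ms=8/7b +389.61ms=4/7b
3) 1168.831ms=12/7b +389.61ms=4/7b
4) 1558.442ms=16/7b +389.61ms=4/7b
5) 1948.052ms=20/7b +389.61ms=4/7b
6) 2337.662ms=24/7b +389.61ms=4/7b
7) 2727.273ms=4b +389.61ms=4/7b
8) 3116.883ms=32/7b +389.61ms=4/7b
9) 3506.494ms=36/7b +779.221ms=8/7b
10) 4285.714ms=44/7b +389.61ms=4/7b
11) 4675.325ms=48/7b +389.61ms=4/7b
12) 5064.935ms=52/7b +389.61ms=4/7b
Σ=8b of 8 (88bpm 4/4) — PASS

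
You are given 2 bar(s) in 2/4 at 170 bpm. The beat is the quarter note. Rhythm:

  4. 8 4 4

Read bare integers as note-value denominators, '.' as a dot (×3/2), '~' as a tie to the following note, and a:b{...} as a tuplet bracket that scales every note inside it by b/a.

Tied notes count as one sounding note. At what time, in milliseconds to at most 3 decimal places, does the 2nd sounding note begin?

1. 0.0ms @ 0 + 529.412ms (3/2)
2. 529.412ms @ 3/2 + 176.471ms (1/2)
3. 705.882ms @ 2 + 352.941ms (1)
4. 1058.824ms @ 3 + 352.941ms (1)

note 2 onset = 3/2b = 529.412ms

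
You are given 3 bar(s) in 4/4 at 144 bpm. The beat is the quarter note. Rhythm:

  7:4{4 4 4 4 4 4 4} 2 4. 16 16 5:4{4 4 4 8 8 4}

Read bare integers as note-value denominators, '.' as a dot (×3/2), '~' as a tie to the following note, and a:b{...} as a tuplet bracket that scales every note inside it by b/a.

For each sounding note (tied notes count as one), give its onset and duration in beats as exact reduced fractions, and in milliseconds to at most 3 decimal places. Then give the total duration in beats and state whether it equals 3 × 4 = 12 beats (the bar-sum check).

1) 0.0ms=0b +238.095ms=4/7b
2) 238.095ms=4/7b +238.095ms=4/7b
3) 476.19ms=8/7b +238.095ms=4/7b
4) 714.286ms=12/7b +238.095ms=4/7b
5) 952.381ms=16/7b +238.095ms=4/7b
6) 1190.476ms=20/7b +238.095ms=4/7b
7) 1428.571ms=24/7b +238.095ms=4/7b
8) 1666.667ms=4b +833.333ms=2b
9) 2500.0ms=6b +625.0ms=3/2b
10) 3125.0ms=15/2b +104.167ms=1/4b
11) 3229.167ms=31/4b +104.167ms=1/4b
12) 3333.333ms=8b +333.333ms=4/5b
13) 3666.667ms=44/5b +333.333ms=4/5b
14) 4000.0ms=48/5b +333.333ms=4/5b
15) 4333.333ms=52/5b +166.667ms=2/5b
16) 4500.0ms=54/5b +166.667ms=2/5b
17) 4666.667ms=56/5b +333.333ms=4/5b
Σ=12b of 12 (144bpm 4/4) — PASS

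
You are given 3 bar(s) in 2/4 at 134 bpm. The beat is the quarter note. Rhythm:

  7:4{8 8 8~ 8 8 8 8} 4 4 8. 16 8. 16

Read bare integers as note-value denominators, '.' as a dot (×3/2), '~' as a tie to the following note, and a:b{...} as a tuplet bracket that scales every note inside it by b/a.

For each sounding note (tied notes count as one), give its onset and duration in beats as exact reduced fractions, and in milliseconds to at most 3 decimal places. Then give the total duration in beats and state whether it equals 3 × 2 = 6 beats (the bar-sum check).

1) 0.0ms=0b +127.932ms=2/7b
2) 127.932ms=2/7b +127.932ms=2/7b
3) 255.864ms=4/7b +255.864ms=4/7b
4) 511.727ms=8/7b +127.932ms=2/7b
5) 639.659ms=10/7b +127.932ms=2/7b
6) 767.591ms=12/7b +127.932ms=2/7b
7) 895.522ms=2b +447.761ms=1b
8) 1343.284ms=3b +447.761ms=1b
9) 1791.045ms=4b +335.821ms=3/4b
10) 2126.866ms=19/4b +111.94ms=1/4b
11) 2238.806ms=5b +335.821ms=3/4b
12) 2574.627ms=23/4b +111.94ms=1/4b
Σ=6b of 6 (134bpm 2/4) — PASS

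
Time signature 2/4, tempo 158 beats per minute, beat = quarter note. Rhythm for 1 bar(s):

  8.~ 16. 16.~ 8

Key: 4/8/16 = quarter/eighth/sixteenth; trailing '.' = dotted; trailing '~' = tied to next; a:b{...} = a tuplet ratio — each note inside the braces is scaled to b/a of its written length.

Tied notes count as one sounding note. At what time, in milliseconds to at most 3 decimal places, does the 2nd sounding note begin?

note 2 onset = 9/8b = 427.215ms

1. 0.0ms @ 0 + 427.215ms (9/8)
2. 427.215ms @ 9/8 + 332.278ms (7/8)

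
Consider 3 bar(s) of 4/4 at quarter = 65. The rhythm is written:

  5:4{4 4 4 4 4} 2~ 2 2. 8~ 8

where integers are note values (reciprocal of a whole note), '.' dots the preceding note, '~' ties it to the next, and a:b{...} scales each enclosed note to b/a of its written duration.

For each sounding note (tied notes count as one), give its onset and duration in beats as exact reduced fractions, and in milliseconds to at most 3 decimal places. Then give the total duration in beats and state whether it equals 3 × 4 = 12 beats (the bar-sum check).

1) 0.0ms=0b +738.462ms=4/5b
2) 738.462ms=4/5b +738.462ms=4/5b
3) 1476.923ms=8/5b +738.462ms=4/5b
4) 2215.385ms=12/5b +738.462ms=4/5b
5) 2953.846ms=16/5b +738.462ms=4/5b
6) 3692.308ms=4b +3692.308ms=4b
7) 7384.615ms=8b +2769.231ms=3b
8) 10153.846ms=11b +923.077ms=1b
Σ=12b of 12 (65bpm 4/4) — PASS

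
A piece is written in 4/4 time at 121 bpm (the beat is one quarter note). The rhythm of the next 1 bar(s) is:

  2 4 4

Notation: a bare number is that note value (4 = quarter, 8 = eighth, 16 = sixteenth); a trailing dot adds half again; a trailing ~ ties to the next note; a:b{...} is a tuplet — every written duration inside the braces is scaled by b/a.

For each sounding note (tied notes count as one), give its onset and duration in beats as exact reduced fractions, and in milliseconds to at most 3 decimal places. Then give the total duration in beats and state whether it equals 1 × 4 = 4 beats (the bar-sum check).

1) 0.0ms=0b +991.736ms=2b
2) 991.736ms=2b +495.868ms=1b
3) 1487.603ms=3b +495.868ms=1b
Σ=4b of 4 (121bpm 4/4) — PASS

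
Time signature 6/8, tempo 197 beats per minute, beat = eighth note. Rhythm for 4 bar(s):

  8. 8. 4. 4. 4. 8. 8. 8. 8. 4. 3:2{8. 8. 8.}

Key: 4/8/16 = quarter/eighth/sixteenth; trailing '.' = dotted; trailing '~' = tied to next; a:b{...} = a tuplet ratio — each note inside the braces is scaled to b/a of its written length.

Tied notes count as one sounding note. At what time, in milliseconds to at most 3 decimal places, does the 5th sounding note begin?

note 5 onset = 9b = 2741.117ms

1. 0.0ms @ 0 + 456.853ms (3/2)
2. 456.853ms @ 3/2 + 456.853ms (3/2)
3. 913.706ms @ 3 + 913.706ms (3)
4. 1827.411ms @ 6 + 913.706ms (3)
5. 2741.117ms @ 9 + 913.706ms (3)
6. 3654.822ms @ 12 + 456.853ms (3/2)
7. 4111.675ms @ 27/2 + 456.853ms (3/2)
8. 4568.528ms @ 15 + 456.853ms (3/2)
9. 5025.381ms @ 33/2 + 456.853ms (3/2)
10. 5482.234ms @ 18 + 913.706ms (3)
11. 6395.939ms @ 21 + 304.569ms (1)
12. 6700.508ms @ 22 + 304.569ms (1)
13. 7005.076ms @ 23 + 304.569ms (1)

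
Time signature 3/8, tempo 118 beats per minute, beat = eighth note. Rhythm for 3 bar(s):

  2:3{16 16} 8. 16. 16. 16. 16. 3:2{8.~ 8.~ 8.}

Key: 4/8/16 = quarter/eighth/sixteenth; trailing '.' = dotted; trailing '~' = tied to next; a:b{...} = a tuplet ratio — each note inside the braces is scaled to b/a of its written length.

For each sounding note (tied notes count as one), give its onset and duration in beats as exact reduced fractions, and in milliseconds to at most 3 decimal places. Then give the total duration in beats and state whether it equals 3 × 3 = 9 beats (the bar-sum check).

1) 0.0ms=0b +381.356ms=3/4b
2) 381.356ms=3/4b +381.356ms=3/4b
3) 762.712ms=3/2b +762.712ms=3/2b
4) 1525.424ms=3b +381.356ms=3/4b
5) 1906.78ms=15/4b +381.356ms=3/4b
6) 2288.136ms=9/2b +381.356ms=3/4b
7) 2669.492ms=21/4b +381.356ms=3/4b
8) 3050.847ms=6b +1525.424ms=3b
Σ=9b of 9 (118bpm 3/8) — PASS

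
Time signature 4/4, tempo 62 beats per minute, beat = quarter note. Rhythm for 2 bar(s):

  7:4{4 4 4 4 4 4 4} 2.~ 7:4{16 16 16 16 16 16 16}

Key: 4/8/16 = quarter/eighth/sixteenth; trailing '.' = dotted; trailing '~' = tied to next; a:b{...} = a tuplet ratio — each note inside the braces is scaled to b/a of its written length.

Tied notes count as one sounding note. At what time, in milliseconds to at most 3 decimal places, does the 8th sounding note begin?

1. 0.0ms @ 0 + 552.995ms (4/7)
2. 552.995ms @ 4/7 + 552.995ms (4/7)
3. 1105.991ms @ 8/7 + 552.995ms (4/7)
4. 1658.986ms @ 12/7 + 552.995ms (4/7)
5. 2211.982ms @ 16/7 + 552.995ms (4/7)
6. 2764.977ms @ 20/7 + 552.995ms (4/7)
7. 3317.972ms @ 24/7 + 552.995ms (4/7)
8. 3870.968ms @ 4 + 3041.475ms (22/7)
9. 6912.442ms @ 50/7 + 138.249ms (1/7)
10. 7050.691ms @ 51/7 + 138.249ms (1/7)
11. 7188.94ms @ 52/7 + 138.249ms (1/7)
12. 7327.189ms @ 53/7 + 138.249ms (1/7)
13. 7465.438ms @ 54/7 + 138.249ms (1/7)
14. 7603.687ms @ 55/7 + 138.249ms (1/7)

note 8 onset = 4b = 3870.968ms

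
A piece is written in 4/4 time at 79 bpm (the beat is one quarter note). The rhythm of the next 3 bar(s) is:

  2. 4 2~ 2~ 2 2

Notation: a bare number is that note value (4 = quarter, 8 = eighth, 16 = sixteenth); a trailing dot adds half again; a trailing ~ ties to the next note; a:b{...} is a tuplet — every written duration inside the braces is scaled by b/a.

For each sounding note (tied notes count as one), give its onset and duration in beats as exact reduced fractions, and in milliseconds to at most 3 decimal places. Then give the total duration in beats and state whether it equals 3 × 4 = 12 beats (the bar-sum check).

1) 0.0ms=0b +2278.481ms=3b
2) 2278.481ms=3b +759.494ms=1b
3) 3037.975ms=4b +4556.962ms=6b
4) 7594.937ms=10b +1518.987ms=2b
Σ=12b of 12 (79bpm 4/4) — PASS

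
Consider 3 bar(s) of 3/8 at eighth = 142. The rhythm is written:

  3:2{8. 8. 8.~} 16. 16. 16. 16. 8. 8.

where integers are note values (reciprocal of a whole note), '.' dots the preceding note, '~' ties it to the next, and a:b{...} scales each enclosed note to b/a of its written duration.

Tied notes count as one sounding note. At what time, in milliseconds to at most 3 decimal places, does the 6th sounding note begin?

1. 0.0ms @ 0 + 422.535ms (1)
2. 422.535ms @ 1 + 422.535ms (1)
3. 845.07ms @ 2 + 739.437ms (7/4)
4. 1584.507ms @ 15/4 + 316.901ms (3/4)
5. 1901.408ms @ 9/2 + 316.901ms (3/4)
6. 2218.31ms @ 21/4 + 316.901ms (3/4)
7. 2535.211ms @ 6 + 633.803ms (3/2)
8. 3169.014ms @ 15/2 + 633.803ms (3/2)

note 6 onset = 21/4b = 2218.31ms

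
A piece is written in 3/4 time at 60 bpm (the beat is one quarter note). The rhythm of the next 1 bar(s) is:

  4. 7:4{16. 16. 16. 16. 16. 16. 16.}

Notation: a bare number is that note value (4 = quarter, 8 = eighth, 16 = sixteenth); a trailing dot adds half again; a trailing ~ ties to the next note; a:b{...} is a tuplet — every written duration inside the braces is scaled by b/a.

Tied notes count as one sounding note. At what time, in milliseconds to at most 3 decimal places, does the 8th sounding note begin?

note 8 onset = 39/14b = 2785.714ms

1. 0.0ms @ 0 + 1500.0ms (3/2)
2. 1500.0ms @ 3/2 + 214.286ms (3/14)
3. 1714.286ms @ 12/7 + 214.286ms (3/14)
4. 1928.571ms @ 27/14 + 214.286ms (3/14)
5. 2142.857ms @ 15/7 + 214.286ms (3/14)
6. 2357.143ms @ 33/14 + 214.286ms (3/14)
7. 2571.429ms @ 18/7 + 214.286ms (3/14)
8. 2785.714ms @ 39/14 + 214.286ms (3/14)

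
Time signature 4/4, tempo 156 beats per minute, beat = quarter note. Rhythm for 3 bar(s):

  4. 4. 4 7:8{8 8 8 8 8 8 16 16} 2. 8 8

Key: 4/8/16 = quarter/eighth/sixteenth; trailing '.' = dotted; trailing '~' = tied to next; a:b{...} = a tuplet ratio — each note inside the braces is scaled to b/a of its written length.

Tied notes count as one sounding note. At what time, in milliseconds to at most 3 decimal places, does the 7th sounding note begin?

note 7 onset = 40/7b = 2197.802ms

1. 0.0ms @ 0 + 576.923ms (3/2)
2. 576.923ms @ 3/2 + 576.923ms (3/2)
3. 1153.846ms @ 3 + 384.615ms (1)
4. 1538.462ms @ 4 + 219.78ms (4/7)
5. 1758.242ms @ 32/7 + 219.78ms (4/7)
6. 1978.022ms @ 36/7 + 219.78ms (4/7)
7. 2197.802ms @ 40/7 + 219.78ms (4/7)
8. 2417.582ms @ 44/7 + 219.78ms (4/7)
9. 2637.363ms @ 48/7 + 219.78ms (4/7)
10. 2857.143ms @ 52/7 + 109.89ms (2/7)
11. 2967.033ms @ 54/7 + 109.89ms (2/7)
12. 3076.923ms @ 8 + 1153.846ms (3)
13. 4230.769ms @ 11 + 192.308ms (1/2)
14. 4423.077ms @ 23/2 + 192.308ms (1/2)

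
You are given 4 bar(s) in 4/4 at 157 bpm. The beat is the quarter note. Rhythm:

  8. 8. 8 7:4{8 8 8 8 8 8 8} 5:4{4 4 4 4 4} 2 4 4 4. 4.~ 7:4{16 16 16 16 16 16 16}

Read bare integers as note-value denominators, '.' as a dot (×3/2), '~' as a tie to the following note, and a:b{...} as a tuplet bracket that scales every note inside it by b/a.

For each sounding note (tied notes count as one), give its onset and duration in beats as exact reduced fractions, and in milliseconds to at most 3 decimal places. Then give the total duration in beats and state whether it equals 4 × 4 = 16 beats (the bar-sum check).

1) 0.0ms=0b +286.624ms=3/4b
2) 286.624ms=3/4b +286.624ms=3/4b
3) 573.248ms=3/2b +191.083ms=1/2b
4) 764.331ms=2b +109.19ms=2/7b
5) 873.521ms=16/7b +109.19ms=2/7b
6) 982.712ms=18/7b +109.19ms=2/7b
7) 1091.902ms=20/7b +109.19ms=2/7b
8) 1201.092ms=22/7b +109.19ms=2/7b
9) 1310.282ms=24/7b +109.19ms=2/7b
10) 1419.472ms=26/7b +109.19ms=2/7b
11) 1528.662ms=4b +305.732ms=4/5b
12) 1834.395ms=24/5b +305.732ms=4/5b
13) 2140.127ms=28/5b +305.732ms=4/5b
14) 2445.86ms=32/5b +305.732ms=4/5b
15) 2751.592ms=36/5b +305.732ms=4/5b
16) 3057.325ms=8b +764.331ms=2b
17) 3821.656ms=10b +382.166ms=1b
18) 4203.822ms=11b +382.166ms=1b
19) 4585.987ms=12b +573.248ms=3/2b
20) 5159.236ms=27/2b +627.843ms=23/14b
21) 5787.079ms=106/7b +54.595ms=1/7b
22) 5841.674ms=107/7b +54.595ms=1/7b
23) 5896.269ms=108/7b +54.595ms=1/7b
24) 5950.864ms=109/7b +54.595ms=1/7b
25) 6005.46ms=110/7b +54.595ms=1/7b
26) 6060.055ms=111/7b +54.595ms=1/7b
Σ=16b of 16 (157bpm 4/4) — PASS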